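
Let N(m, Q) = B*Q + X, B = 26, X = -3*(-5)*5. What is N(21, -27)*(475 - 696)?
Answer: 138567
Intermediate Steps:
X = 75 (X = 15*5 = 75)
N(m, Q) = 75 + 26*Q (N(m, Q) = 26*Q + 75 = 75 + 26*Q)
N(21, -27)*(475 - 696) = (75 + 26*(-27))*(475 - 696) = (75 - 702)*(-221) = -627*(-221) = 138567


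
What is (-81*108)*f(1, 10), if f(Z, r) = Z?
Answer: -8748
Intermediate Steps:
(-81*108)*f(1, 10) = -81*108*1 = -8748*1 = -8748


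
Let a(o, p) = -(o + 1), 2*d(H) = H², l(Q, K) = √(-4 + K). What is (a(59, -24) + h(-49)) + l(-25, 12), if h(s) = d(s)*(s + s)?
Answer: -117709 + 2*√2 ≈ -1.1771e+5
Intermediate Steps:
d(H) = H²/2
a(o, p) = -1 - o (a(o, p) = -(1 + o) = -1 - o)
h(s) = s³ (h(s) = (s²/2)*(s + s) = (s²/2)*(2*s) = s³)
(a(59, -24) + h(-49)) + l(-25, 12) = ((-1 - 1*59) + (-49)³) + √(-4 + 12) = ((-1 - 59) - 117649) + √8 = (-60 - 117649) + 2*√2 = -117709 + 2*√2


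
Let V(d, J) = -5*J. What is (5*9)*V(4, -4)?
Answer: 900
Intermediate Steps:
(5*9)*V(4, -4) = (5*9)*(-5*(-4)) = 45*20 = 900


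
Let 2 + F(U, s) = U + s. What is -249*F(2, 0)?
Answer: 0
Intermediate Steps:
F(U, s) = -2 + U + s (F(U, s) = -2 + (U + s) = -2 + U + s)
-249*F(2, 0) = -249*(-2 + 2 + 0) = -249*0 = 0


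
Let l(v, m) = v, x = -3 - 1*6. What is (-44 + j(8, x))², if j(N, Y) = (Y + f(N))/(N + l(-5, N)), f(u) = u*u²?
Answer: 137641/9 ≈ 15293.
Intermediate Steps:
x = -9 (x = -3 - 6 = -9)
f(u) = u³
j(N, Y) = (Y + N³)/(-5 + N) (j(N, Y) = (Y + N³)/(N - 5) = (Y + N³)/(-5 + N))
(-44 + j(8, x))² = (-44 + (-9 + 8³)/(-5 + 8))² = (-44 + (-9 + 512)/3)² = (-44 + (⅓)*503)² = (-44 + 503/3)² = (371/3)² = 137641/9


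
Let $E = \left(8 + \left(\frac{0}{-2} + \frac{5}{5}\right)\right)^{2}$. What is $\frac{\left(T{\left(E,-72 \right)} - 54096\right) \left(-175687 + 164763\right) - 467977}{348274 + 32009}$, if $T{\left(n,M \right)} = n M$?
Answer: $\frac{654185495}{380283} \approx 1720.3$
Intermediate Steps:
$E = 81$ ($E = \left(8 + \left(0 \left(- \frac{1}{2}\right) + 5 \cdot \frac{1}{5}\right)\right)^{2} = \left(8 + \left(0 + 1\right)\right)^{2} = \left(8 + 1\right)^{2} = 9^{2} = 81$)
$T{\left(n,M \right)} = M n$
$\frac{\left(T{\left(E,-72 \right)} - 54096\right) \left(-175687 + 164763\right) - 467977}{348274 + 32009} = \frac{\left(\left(-72\right) 81 - 54096\right) \left(-175687 + 164763\right) - 467977}{348274 + 32009} = \frac{\left(-5832 - 54096\right) \left(-10924\right) - 467977}{380283} = \left(\left(-59928\right) \left(-10924\right) - 467977\right) \frac{1}{380283} = \left(654653472 - 467977\right) \frac{1}{380283} = 654185495 \cdot \frac{1}{380283} = \frac{654185495}{380283}$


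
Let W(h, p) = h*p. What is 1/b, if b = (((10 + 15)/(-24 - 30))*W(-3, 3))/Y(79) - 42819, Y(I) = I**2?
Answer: -37446/1603400249 ≈ -2.3354e-5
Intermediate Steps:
b = -1603400249/37446 (b = (((10 + 15)/(-24 - 30))*(-3*3))/(79**2) - 42819 = ((25/(-54))*(-9))/6241 - 42819 = ((25*(-1/54))*(-9))*(1/6241) - 42819 = -25/54*(-9)*(1/6241) - 42819 = (25/6)*(1/6241) - 42819 = 25/37446 - 42819 = -1603400249/37446 ≈ -42819.)
1/b = 1/(-1603400249/37446) = -37446/1603400249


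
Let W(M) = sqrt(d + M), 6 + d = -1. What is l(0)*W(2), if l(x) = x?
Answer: 0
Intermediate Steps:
d = -7 (d = -6 - 1 = -7)
W(M) = sqrt(-7 + M)
l(0)*W(2) = 0*sqrt(-7 + 2) = 0*sqrt(-5) = 0*(I*sqrt(5)) = 0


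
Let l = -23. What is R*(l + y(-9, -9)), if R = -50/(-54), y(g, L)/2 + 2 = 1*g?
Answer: -125/3 ≈ -41.667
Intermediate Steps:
y(g, L) = -4 + 2*g (y(g, L) = -4 + 2*(1*g) = -4 + 2*g)
R = 25/27 (R = -50*(-1/54) = 25/27 ≈ 0.92593)
R*(l + y(-9, -9)) = 25*(-23 + (-4 + 2*(-9)))/27 = 25*(-23 + (-4 - 18))/27 = 25*(-23 - 22)/27 = (25/27)*(-45) = -125/3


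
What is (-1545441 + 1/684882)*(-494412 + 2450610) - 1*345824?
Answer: -345087947835915841/114147 ≈ -3.0232e+12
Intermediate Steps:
(-1545441 + 1/684882)*(-494412 + 2450610) - 1*345824 = (-1545441 + 1/684882)*1956198 - 345824 = -1058444722961/684882*1956198 - 345824 = -345087908361143713/114147 - 345824 = -345087947835915841/114147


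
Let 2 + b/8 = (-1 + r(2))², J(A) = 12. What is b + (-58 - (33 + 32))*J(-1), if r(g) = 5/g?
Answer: -1474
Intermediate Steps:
b = 2 (b = -16 + 8*(-1 + 5/2)² = -16 + 8*(3/2)² = -16 + 8*(9/4) = -16 + 18 = 2)
b + (-58 - (33 + 32))*J(-1) = 2 + (-58 - (33 + 32))*12 = 2 + (-58 - 1*65)*12 = 2 + (-58 - 65)*12 = 2 - 123*12 = 2 - 1476 = -1474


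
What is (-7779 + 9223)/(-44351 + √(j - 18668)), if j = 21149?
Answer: -16010711/491752180 - 361*√2481/491752180 ≈ -0.032595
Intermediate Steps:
(-7779 + 9223)/(-44351 + √(j - 18668)) = (-7779 + 9223)/(-44351 + √(21149 - 18668)) = 1444/(-44351 + √2481)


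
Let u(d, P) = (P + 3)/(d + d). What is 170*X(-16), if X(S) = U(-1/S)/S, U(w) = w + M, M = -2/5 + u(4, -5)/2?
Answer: 629/128 ≈ 4.9141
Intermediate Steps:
u(d, P) = (3 + P)/(2*d) (u(d, P) = (3 + P)/((2*d)) = (3 + P)*(1/(2*d)) = (3 + P)/(2*d))
M = -21/40 (M = -2/5 + ((1/2)*(3 - 5)/4)/2 = -2*1/5 + ((1/2)*(1/4)*(-2))*(1/2) = -2/5 - 1/4*1/2 = -2/5 - 1/8 = -21/40 ≈ -0.52500)
U(w) = -21/40 + w (U(w) = w - 21/40 = -21/40 + w)
X(S) = (-21/40 - 1/S)/S
170*X(-16) = 170*((1/40)*(-40 - 21*(-16))/(-16)**2) = 170*((1/40)*(1/256)*(-40 + 336)) = 170*((1/40)*(1/256)*296) = 170*(37/1280) = 629/128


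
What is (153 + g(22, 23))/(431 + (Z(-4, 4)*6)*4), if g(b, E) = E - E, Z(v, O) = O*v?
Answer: 153/47 ≈ 3.2553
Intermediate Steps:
g(b, E) = 0
(153 + g(22, 23))/(431 + (Z(-4, 4)*6)*4) = (153 + 0)/(431 + ((4*(-4))*6)*4) = 153/(431 - 16*6*4) = 153/(431 - 96*4) = 153/(431 - 384) = 153/47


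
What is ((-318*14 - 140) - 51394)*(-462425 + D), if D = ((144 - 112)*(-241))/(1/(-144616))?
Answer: -62414097925662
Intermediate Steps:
D = 1115278592 (D = (32*(-241))/(-1/144616) = -7712*(-144616) = 1115278592)
((-318*14 - 140) - 51394)*(-462425 + D) = ((-318*14 - 140) - 51394)*(-462425 + 1115278592) = ((-4452 - 140) - 51394)*1114816167 = (-4592 - 51394)*1114816167 = -55986*1114816167 = -62414097925662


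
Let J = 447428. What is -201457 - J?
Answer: -648885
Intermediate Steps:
-201457 - J = -201457 - 1*447428 = -201457 - 447428 = -648885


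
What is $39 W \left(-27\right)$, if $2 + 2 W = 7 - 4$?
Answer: $- \frac{1053}{2} \approx -526.5$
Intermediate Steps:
$W = \frac{1}{2}$ ($W = -1 + \frac{7 - 4}{2} = -1 + \frac{1}{2} \cdot 3 = -1 + \frac{3}{2} = \frac{1}{2} \approx 0.5$)
$39 W \left(-27\right) = 39 \cdot \frac{1}{2} \left(-27\right) = \frac{39}{2} \left(-27\right) = - \frac{1053}{2}$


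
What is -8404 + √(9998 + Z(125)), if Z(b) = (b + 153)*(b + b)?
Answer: -8404 + √79498 ≈ -8122.0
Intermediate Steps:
Z(b) = 2*b*(153 + b) (Z(b) = (153 + b)*(2*b) = 2*b*(153 + b))
-8404 + √(9998 + Z(125)) = -8404 + √(9998 + 2*125*(153 + 125)) = -8404 + √(9998 + 2*125*278) = -8404 + √(9998 + 69500) = -8404 + √79498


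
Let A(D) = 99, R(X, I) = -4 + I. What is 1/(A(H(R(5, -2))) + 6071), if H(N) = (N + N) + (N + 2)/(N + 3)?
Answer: 1/6170 ≈ 0.00016207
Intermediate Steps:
H(N) = 2*N + (2 + N)/(3 + N)
1/(A(H(R(5, -2))) + 6071) = 1/(99 + 6071) = 1/6170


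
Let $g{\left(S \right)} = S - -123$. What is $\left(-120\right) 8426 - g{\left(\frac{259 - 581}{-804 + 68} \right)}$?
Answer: $- \frac{16179895}{16} \approx -1.0112 \cdot 10^{6}$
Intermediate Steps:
$g{\left(S \right)} = 123 + S$ ($g{\left(S \right)} = S + 123 = 123 + S$)
$\left(-120\right) 8426 - g{\left(\frac{259 - 581}{-804 + 68} \right)} = \left(-120\right) 8426 - \left(123 + \frac{259 - 581}{-804 + 68}\right) = -1011120 - \left(123 - \frac{322}{-736}\right) = -1011120 - \left(123 - - \frac{7}{16}\right) = -1011120 - \left(123 + \frac{7}{16}\right) = -1011120 - \frac{1975}{16} = - \frac{16179895}{16}$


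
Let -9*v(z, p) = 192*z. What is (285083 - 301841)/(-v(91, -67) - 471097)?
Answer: 50274/1407467 ≈ 0.035720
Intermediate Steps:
v(z, p) = -64*z/3
(285083 - 301841)/(-v(91, -67) - 471097) = (285083 - 301841)/(-(-64)*91/3 - 471097) = -16758/(-1*(-5824/3) - 471097) = -16758/(5824/3 - 471097) = -16758/(-1407467/3) = -16758*(-3/1407467) = 50274/1407467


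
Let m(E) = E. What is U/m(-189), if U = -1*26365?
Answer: 26365/189 ≈ 139.50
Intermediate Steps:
U = -26365
U/m(-189) = -26365/(-189) = -26365*(-1/189) = 26365/189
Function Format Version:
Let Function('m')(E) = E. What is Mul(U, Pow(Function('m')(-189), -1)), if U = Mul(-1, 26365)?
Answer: Rational(26365, 189) ≈ 139.50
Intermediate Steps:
U = -26365
Mul(U, Pow(Function('m')(-189), -1)) = Mul(-26365, Pow(-189, -1)) = Mul(-26365, Rational(-1, 189)) = Rational(26365, 189)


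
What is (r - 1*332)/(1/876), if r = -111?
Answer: -388068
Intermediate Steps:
(r - 1*332)/(1/876) = (-111 - 1*332)/(1/876) = (-111 - 332)/(1/876) = -443*876 = -388068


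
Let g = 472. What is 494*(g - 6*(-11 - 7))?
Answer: 286520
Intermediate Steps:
494*(g - 6*(-11 - 7)) = 494*(472 - 6*(-11 - 7)) = 494*(472 - 6*(-18)) = 494*(472 + 108) = 494*580 = 286520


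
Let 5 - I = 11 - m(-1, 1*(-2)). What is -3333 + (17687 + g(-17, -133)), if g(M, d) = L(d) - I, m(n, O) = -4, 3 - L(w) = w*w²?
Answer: 2367004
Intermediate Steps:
L(w) = 3 - w³ (L(w) = 3 - w*w² = 3 - w³)
I = -10 (I = 5 - (11 - 1*(-4)) = 5 - (11 + 4) = 5 - 1*15 = 5 - 15 = -10)
g(M, d) = 13 - d³ (g(M, d) = (3 - d³) - 1*(-10) = (3 - d³) + 10 = 13 - d³)
-3333 + (17687 + g(-17, -133)) = -3333 + (17687 + (13 - 1*(-133)³)) = -3333 + (17687 + (13 - 1*(-2352637))) = -3333 + (17687 + (13 + 2352637)) = -3333 + (17687 + 2352650) = -3333 + 2370337 = 2367004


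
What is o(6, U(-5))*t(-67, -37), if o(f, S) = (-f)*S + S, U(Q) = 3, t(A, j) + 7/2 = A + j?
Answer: 3225/2 ≈ 1612.5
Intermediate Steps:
t(A, j) = -7/2 + A + j (t(A, j) = -7/2 + (A + j) = -7/2 + A + j)
o(f, S) = S - S*f (o(f, S) = -S*f + S = S - S*f)
o(6, U(-5))*t(-67, -37) = (3*(1 - 1*6))*(-7/2 - 67 - 37) = (3*(1 - 6))*(-215/2) = (3*(-5))*(-215/2) = -15*(-215/2) = 3225/2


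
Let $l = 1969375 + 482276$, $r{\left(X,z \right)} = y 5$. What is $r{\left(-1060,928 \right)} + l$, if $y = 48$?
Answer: $2451891$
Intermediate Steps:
$r{\left(X,z \right)} = 240$ ($r{\left(X,z \right)} = 48 \cdot 5 = 240$)
$l = 2451651$
$r{\left(-1060,928 \right)} + l = 240 + 2451651 = 2451891$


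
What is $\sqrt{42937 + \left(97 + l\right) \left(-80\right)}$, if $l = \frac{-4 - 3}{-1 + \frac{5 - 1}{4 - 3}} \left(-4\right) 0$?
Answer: $\sqrt{35177} \approx 187.56$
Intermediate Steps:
$l = 0$ ($l = - \frac{7}{-1 + \frac{4}{1}} \left(-4\right) 0 = - \frac{7}{-1 + 4 \cdot 1} \left(-4\right) 0 = - \frac{7}{-1 + 4} \left(-4\right) 0 = - \frac{7}{3} \left(-4\right) 0 = \left(-7\right) \frac{1}{3} \left(-4\right) 0 = \left(- \frac{7}{3}\right) \left(-4\right) 0 = \frac{28}{3} \cdot 0 = 0$)
$\sqrt{42937 + \left(97 + l\right) \left(-80\right)} = \sqrt{42937 + \left(97 + 0\right) \left(-80\right)} = \sqrt{42937 + 97 \left(-80\right)} = \sqrt{42937 - 7760} = \sqrt{35177}$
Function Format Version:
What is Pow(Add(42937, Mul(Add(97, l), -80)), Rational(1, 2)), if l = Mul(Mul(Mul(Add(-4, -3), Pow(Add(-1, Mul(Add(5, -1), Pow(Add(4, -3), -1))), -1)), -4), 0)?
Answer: Pow(35177, Rational(1, 2)) ≈ 187.56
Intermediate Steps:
l = 0 (l = Mul(Mul(Mul(-7, Pow(Add(-1, Mul(4, Pow(1, -1))), -1)), -4), 0) = Mul(Mul(Mul(-7, Pow(Add(-1, Mul(4, 1)), -1)), -4), 0) = Mul(Mul(Mul(-7, Pow(Add(-1, 4), -1)), -4), 0) = Mul(Mul(Mul(-7, Pow(3, -1)), -4), 0) = Mul(Mul(Mul(-7, Rational(1, 3)), -4), 0) = Mul(Mul(Rational(-7, 3), -4), 0) = Mul(Rational(28, 3), 0) = 0)
Pow(Add(42937, Mul(Add(97, l), -80)), Rational(1, 2)) = Pow(Add(42937, Mul(Add(97, 0), -80)), Rational(1, 2)) = Pow(Add(42937, Mul(97, -80)), Rational(1, 2)) = Pow(Add(42937, -7760), Rational(1, 2)) = Pow(35177, Rational(1, 2))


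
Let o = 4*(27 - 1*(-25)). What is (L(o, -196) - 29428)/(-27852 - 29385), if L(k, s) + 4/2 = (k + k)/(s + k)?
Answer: 88186/171711 ≈ 0.51357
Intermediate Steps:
o = 208 (o = 4*(27 + 25) = 4*52 = 208)
L(k, s) = -2 + 2*k/(k + s) (L(k, s) = -2 + (k + k)/(s + k) = -2 + (2*k)/(k + s) = -2 + 2*k/(k + s))
(L(o, -196) - 29428)/(-27852 - 29385) = (-2*(-196)/(208 - 196) - 29428)/(-27852 - 29385) = (-2*(-196)/12 - 29428)/(-57237) = (-2*(-196)*1/12 - 29428)*(-1/57237) = (98/3 - 29428)*(-1/57237) = -88186/3*(-1/57237) = 88186/171711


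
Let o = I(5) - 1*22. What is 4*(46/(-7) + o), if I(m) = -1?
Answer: -828/7 ≈ -118.29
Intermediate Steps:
o = -23 (o = -1 - 1*22 = -1 - 22 = -23)
4*(46/(-7) + o) = 4*(46/(-7) - 23) = 4*(46*(-1/7) - 23) = 4*(-46/7 - 23) = 4*(-207/7) = -828/7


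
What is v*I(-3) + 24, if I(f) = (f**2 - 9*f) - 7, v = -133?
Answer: -3833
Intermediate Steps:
I(f) = -7 + f**2 - 9*f
v*I(-3) + 24 = -133*(-7 + (-3)**2 - 9*(-3)) + 24 = -133*(-7 + 9 + 27) + 24 = -133*29 + 24 = -3857 + 24 = -3833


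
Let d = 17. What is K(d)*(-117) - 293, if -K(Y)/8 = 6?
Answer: 5323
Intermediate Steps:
K(Y) = -48 (K(Y) = -8*6 = -48)
K(d)*(-117) - 293 = -48*(-117) - 293 = 5616 - 293 = 5323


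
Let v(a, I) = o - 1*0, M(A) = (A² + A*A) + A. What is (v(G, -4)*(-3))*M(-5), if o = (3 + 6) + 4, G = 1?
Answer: -1755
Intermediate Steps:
o = 13 (o = 9 + 4 = 13)
M(A) = A + 2*A² (M(A) = (A² + A²) + A = 2*A² + A = A + 2*A²)
v(a, I) = 13 (v(a, I) = 13 - 1*0 = 13 + 0 = 13)
(v(G, -4)*(-3))*M(-5) = (13*(-3))*(-5*(1 + 2*(-5))) = -(-195)*(1 - 10) = -(-195)*(-9) = -39*45 = -1755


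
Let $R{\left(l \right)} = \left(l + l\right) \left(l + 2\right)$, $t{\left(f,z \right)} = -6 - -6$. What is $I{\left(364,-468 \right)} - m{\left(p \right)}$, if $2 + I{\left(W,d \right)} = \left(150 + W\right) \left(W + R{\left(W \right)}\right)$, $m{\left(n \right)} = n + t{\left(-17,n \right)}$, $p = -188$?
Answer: $137141554$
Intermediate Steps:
$t{\left(f,z \right)} = 0$ ($t{\left(f,z \right)} = -6 + 6 = 0$)
$R{\left(l \right)} = 2 l \left(2 + l\right)$
$m{\left(n \right)} = n$ ($m{\left(n \right)} = n + 0 = n$)
$I{\left(W,d \right)} = -2 + \left(150 + W\right) \left(W + 2 W \left(2 + W\right)\right)$
$I{\left(364,-468 \right)} - m{\left(p \right)} = \left(-2 + 2 \cdot 364^{3} + 305 \cdot 364^{2} + 750 \cdot 364\right) - -188 = \left(-2 + 2 \cdot 48228544 + 305 \cdot 132496 + 273000\right) + 188 = \left(-2 + 96457088 + 40411280 + 273000\right) + 188 = 137141366 + 188 = 137141554$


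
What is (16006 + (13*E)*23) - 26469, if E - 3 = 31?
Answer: -297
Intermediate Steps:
E = 34 (E = 3 + 31 = 34)
(16006 + (13*E)*23) - 26469 = (16006 + (13*34)*23) - 26469 = (16006 + 442*23) - 26469 = (16006 + 10166) - 26469 = 26172 - 26469 = -297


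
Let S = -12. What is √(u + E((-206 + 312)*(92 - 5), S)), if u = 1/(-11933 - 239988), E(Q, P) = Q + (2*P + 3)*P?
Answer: √601259738091313/251921 ≈ 97.334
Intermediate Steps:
E(Q, P) = Q + P*(3 + 2*P) (E(Q, P) = Q + (3 + 2*P)*P = Q + P*(3 + 2*P))
u = -1/251921 (u = 1/(-251921) = -1/251921 ≈ -3.9695e-6)
√(u + E((-206 + 312)*(92 - 5), S)) = √(-1/251921 + ((-206 + 312)*(92 - 5) + 2*(-12)² + 3*(-12))) = √(-1/251921 + (106*87 + 2*144 - 36)) = √(-1/251921 + (9222 + 288 - 36)) = √(-1/251921 + 9474) = √(2386699553/251921) = √601259738091313/251921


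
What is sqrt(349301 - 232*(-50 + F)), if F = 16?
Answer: sqrt(357189) ≈ 597.65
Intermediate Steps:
sqrt(349301 - 232*(-50 + F)) = sqrt(349301 - 232*(-50 + 16)) = sqrt(349301 - 232*(-34)) = sqrt(349301 + 7888) = sqrt(357189)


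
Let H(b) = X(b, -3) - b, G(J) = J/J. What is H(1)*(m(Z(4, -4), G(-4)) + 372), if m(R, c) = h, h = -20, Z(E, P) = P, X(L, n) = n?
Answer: -1408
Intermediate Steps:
G(J) = 1
H(b) = -3 - b
m(R, c) = -20
H(1)*(m(Z(4, -4), G(-4)) + 372) = (-3 - 1*1)*(-20 + 372) = (-3 - 1)*352 = -4*352 = -1408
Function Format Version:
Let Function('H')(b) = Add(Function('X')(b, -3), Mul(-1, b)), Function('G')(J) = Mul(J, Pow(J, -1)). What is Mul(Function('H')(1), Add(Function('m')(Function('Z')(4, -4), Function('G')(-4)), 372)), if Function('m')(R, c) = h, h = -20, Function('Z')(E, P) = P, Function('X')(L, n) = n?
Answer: -1408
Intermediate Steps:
Function('G')(J) = 1
Function('H')(b) = Add(-3, Mul(-1, b))
Function('m')(R, c) = -20
Mul(Function('H')(1), Add(Function('m')(Function('Z')(4, -4), Function('G')(-4)), 372)) = Mul(Add(-3, Mul(-1, 1)), Add(-20, 372)) = Mul(Add(-3, -1), 352) = Mul(-4, 352) = -1408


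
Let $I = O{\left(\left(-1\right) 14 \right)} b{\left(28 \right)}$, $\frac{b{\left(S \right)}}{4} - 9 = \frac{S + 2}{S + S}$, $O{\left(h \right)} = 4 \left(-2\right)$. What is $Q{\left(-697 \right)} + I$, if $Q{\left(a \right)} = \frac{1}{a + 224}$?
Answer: $- \frac{1010335}{3311} \approx -305.15$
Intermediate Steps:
$O{\left(h \right)} = -8$
$Q{\left(a \right)} = \frac{1}{224 + a}$
$b{\left(S \right)} = 36 + \frac{2 \left(2 + S\right)}{S}$ ($b{\left(S \right)} = 36 + 4 \frac{S + 2}{S + S} = 36 + 4 \frac{2 + S}{2 S} = 36 + \frac{2 \left(2 + S\right)}{S}$)
$I = - \frac{2136}{7}$ ($I = - 8 \left(38 + \frac{4}{28}\right) = - 8 \left(38 + 4 \cdot \frac{1}{28}\right) = - 8 \left(38 + \frac{1}{7}\right) = \left(-8\right) \frac{267}{7} = - \frac{2136}{7} \approx -305.14$)
$Q{\left(-697 \right)} + I = \frac{1}{224 - 697} - \frac{2136}{7} = \frac{1}{-473} - \frac{2136}{7} = - \frac{1}{473} - \frac{2136}{7} = - \frac{1010335}{3311}$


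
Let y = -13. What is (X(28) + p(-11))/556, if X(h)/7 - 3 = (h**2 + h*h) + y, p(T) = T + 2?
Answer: 10897/556 ≈ 19.599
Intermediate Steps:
p(T) = 2 + T
X(h) = -70 + 14*h**2 (X(h) = 21 + 7*((h**2 + h*h) - 13) = 21 + 7*((h**2 + h**2) - 13) = 21 + 7*(2*h**2 - 13) = 21 + 7*(-13 + 2*h**2) = 21 + (-91 + 14*h**2) = -70 + 14*h**2)
(X(28) + p(-11))/556 = ((-70 + 14*28**2) + (2 - 11))/556 = ((-70 + 14*784) - 9)/556 = ((-70 + 10976) - 9)/556 = (10906 - 9)/556 = (1/556)*10897 = 10897/556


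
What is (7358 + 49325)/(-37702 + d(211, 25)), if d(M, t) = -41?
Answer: -56683/37743 ≈ -1.5018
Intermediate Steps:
(7358 + 49325)/(-37702 + d(211, 25)) = (7358 + 49325)/(-37702 - 41) = 56683/(-37743) = 56683*(-1/37743) = -56683/37743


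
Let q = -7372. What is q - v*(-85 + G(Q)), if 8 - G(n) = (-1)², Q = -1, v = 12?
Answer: -6436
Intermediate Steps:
G(n) = 7 (G(n) = 8 - 1*(-1)² = 8 - 1*1 = 8 - 1 = 7)
q - v*(-85 + G(Q)) = -7372 - 12*(-85 + 7) = -7372 - 12*(-78) = -7372 - 1*(-936) = -7372 + 936 = -6436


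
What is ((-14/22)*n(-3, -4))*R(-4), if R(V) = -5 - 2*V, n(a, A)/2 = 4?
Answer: -168/11 ≈ -15.273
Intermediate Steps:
n(a, A) = 8 (n(a, A) = 2*4 = 8)
((-14/22)*n(-3, -4))*R(-4) = (-14/22*8)*(-5 - 2*(-4)) = (-14*1/22*8)*(-5 + 8) = -7/11*8*3 = -56/11*3 = -168/11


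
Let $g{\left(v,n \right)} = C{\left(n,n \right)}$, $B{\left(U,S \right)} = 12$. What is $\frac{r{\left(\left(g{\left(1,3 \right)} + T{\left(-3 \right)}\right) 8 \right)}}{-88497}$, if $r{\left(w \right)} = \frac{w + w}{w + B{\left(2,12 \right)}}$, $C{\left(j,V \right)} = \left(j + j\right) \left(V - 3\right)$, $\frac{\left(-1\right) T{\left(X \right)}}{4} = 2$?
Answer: $- \frac{32}{1150461} \approx -2.7815 \cdot 10^{-5}$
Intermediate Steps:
$T{\left(X \right)} = -8$ ($T{\left(X \right)} = \left(-4\right) 2 = -8$)
$C{\left(j,V \right)} = 2 j \left(-3 + V\right)$
$g{\left(v,n \right)} = 2 n \left(-3 + n\right)$
$r{\left(w \right)} = \frac{2 w}{12 + w}$ ($r{\left(w \right)} = \frac{w + w}{w + 12} = \frac{2 w}{12 + w}$)
$\frac{r{\left(\left(g{\left(1,3 \right)} + T{\left(-3 \right)}\right) 8 \right)}}{-88497} = \frac{2 \left(2 \cdot 3 \left(-3 + 3\right) - 8\right) 8 \frac{1}{12 + \left(2 \cdot 3 \left(-3 + 3\right) - 8\right) 8}}{-88497} = \frac{2 \left(2 \cdot 3 \cdot 0 - 8\right) 8}{12 + \left(2 \cdot 3 \cdot 0 - 8\right) 8} \left(- \frac{1}{88497}\right) = \frac{2 \left(0 - 8\right) 8}{12 + \left(0 - 8\right) 8} \left(- \frac{1}{88497}\right) = \frac{2 \left(\left(-8\right) 8\right)}{12 - 64} \left(- \frac{1}{88497}\right) = 2 \left(-64\right) \frac{1}{12 - 64} \left(- \frac{1}{88497}\right) = 2 \left(-64\right) \frac{1}{-52} \left(- \frac{1}{88497}\right) = 2 \left(-64\right) \left(- \frac{1}{52}\right) \left(- \frac{1}{88497}\right) = \frac{32}{13} \left(- \frac{1}{88497}\right) = - \frac{32}{1150461}$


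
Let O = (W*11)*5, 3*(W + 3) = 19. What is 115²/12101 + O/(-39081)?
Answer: 1543883125/1418757543 ≈ 1.0882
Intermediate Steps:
W = 10/3 (W = -3 + (⅓)*19 = -3 + 19/3 = 10/3 ≈ 3.3333)
O = 550/3 (O = ((10/3)*11)*5 = (110/3)*5 = 550/3 ≈ 183.33)
115²/12101 + O/(-39081) = 115²/12101 + (550/3)/(-39081) = 13225*(1/12101) + (550/3)*(-1/39081) = 13225/12101 - 550/117243 = 1543883125/1418757543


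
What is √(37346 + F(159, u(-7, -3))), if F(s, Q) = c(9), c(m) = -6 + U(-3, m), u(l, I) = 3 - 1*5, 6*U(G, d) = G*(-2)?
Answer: 9*√461 ≈ 193.24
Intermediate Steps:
U(G, d) = -G/3 (U(G, d) = (G*(-2))/6 = (-2*G)/6 = -G/3)
u(l, I) = -2 (u(l, I) = 3 - 5 = -2)
c(m) = -5 (c(m) = -6 - ⅓*(-3) = -6 + 1 = -5)
F(s, Q) = -5
√(37346 + F(159, u(-7, -3))) = √(37346 - 5) = √37341 = 9*√461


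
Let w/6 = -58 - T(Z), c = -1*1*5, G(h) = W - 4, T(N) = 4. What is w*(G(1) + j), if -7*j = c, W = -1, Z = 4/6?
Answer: 11160/7 ≈ 1594.3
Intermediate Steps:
Z = ⅔ (Z = 4*(⅙) = ⅔ ≈ 0.66667)
G(h) = -5 (G(h) = -1 - 4 = -5)
c = -5 (c = -1*5 = -5)
j = 5/7 (j = -⅐*(-5) = 5/7 ≈ 0.71429)
w = -372 (w = 6*(-58 - 1*4) = 6*(-58 - 4) = 6*(-62) = -372)
w*(G(1) + j) = -372*(-5 + 5/7) = -372*(-30/7) = 11160/7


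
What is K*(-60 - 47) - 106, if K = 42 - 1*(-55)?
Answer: -10485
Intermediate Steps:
K = 97 (K = 42 + 55 = 97)
K*(-60 - 47) - 106 = 97*(-60 - 47) - 106 = 97*(-107) - 106 = -10379 - 106 = -10485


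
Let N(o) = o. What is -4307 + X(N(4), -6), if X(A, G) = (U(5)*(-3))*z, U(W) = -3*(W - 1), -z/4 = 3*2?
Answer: -5171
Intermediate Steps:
z = -24 (z = -12*2 = -4*6 = -24)
U(W) = 3 - 3*W (U(W) = -3*(-1 + W) = 3 - 3*W)
X(A, G) = -864 (X(A, G) = ((3 - 3*5)*(-3))*(-24) = ((3 - 15)*(-3))*(-24) = -12*(-3)*(-24) = 36*(-24) = -864)
-4307 + X(N(4), -6) = -4307 - 864 = -5171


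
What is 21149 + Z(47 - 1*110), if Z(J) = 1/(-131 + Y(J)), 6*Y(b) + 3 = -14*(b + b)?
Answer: 6873427/325 ≈ 21149.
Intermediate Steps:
Y(b) = -1/2 - 14*b/3 (Y(b) = -1/2 + (-14*(b + b))/6 = -1/2 + (-28*b)/6 = -1/2 - 14*b/3)
Z(J) = 1/(-263/2 - 14*J/3) (Z(J) = 1/(-131 + (-1/2 - 14*J/3)) = 1/(-263/2 - 14*J/3))
21149 + Z(47 - 1*110) = 21149 - 6/(789 + 28*(47 - 1*110)) = 21149 - 6/(789 + 28*(47 - 110)) = 21149 - 6/(789 + 28*(-63)) = 21149 - 6/(789 - 1764) = 21149 - 6/(-975) = 21149 - 6*(-1/975) = 21149 + 2/325 = 6873427/325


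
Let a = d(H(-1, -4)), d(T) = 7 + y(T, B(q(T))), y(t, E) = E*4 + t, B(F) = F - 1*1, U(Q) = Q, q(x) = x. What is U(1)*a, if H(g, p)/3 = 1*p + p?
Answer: -117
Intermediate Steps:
B(F) = -1 + F (B(F) = F - 1 = -1 + F)
H(g, p) = 6*p (H(g, p) = 3*(1*p + p) = 3*(p + p) = 3*(2*p) = 6*p)
y(t, E) = t + 4*E (y(t, E) = 4*E + t = t + 4*E)
d(T) = 3 + 5*T (d(T) = 7 + (T + 4*(-1 + T)) = 7 + (T + (-4 + 4*T)) = 7 + (-4 + 5*T) = 3 + 5*T)
a = -117 (a = 3 + 5*(6*(-4)) = 3 + 5*(-24) = 3 - 120 = -117)
U(1)*a = 1*(-117) = -117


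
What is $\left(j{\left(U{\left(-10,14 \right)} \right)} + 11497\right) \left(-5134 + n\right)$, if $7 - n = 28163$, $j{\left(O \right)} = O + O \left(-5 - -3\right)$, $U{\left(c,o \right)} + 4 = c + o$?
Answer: $-382735130$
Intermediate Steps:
$U{\left(c,o \right)} = -4 + c + o$ ($U{\left(c,o \right)} = -4 + \left(c + o\right) = -4 + c + o$)
$j{\left(O \right)} = - O$ ($j{\left(O \right)} = O + O \left(-5 + 3\right) = O + O \left(-2\right) = O - 2 O = - O$)
$n = -28156$ ($n = 7 - 28163 = -28156$)
$\left(j{\left(U{\left(-10,14 \right)} \right)} + 11497\right) \left(-5134 + n\right) = \left(- (-4 - 10 + 14) + 11497\right) \left(-5134 - 28156\right) = \left(\left(-1\right) 0 + 11497\right) \left(-33290\right) = \left(0 + 11497\right) \left(-33290\right) = 11497 \left(-33290\right) = -382735130$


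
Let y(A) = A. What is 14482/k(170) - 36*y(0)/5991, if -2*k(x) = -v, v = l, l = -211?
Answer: -28964/211 ≈ -137.27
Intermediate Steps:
v = -211
k(x) = -211/2 (k(x) = -(-1)*(-211)/2 = -½*211 = -211/2)
14482/k(170) - 36*y(0)/5991 = 14482/(-211/2) - 36*0/5991 = 14482*(-2/211) + 0*(1/5991) = -28964/211 + 0 = -28964/211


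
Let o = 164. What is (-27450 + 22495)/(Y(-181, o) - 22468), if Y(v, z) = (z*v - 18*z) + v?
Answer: 991/11057 ≈ 0.089626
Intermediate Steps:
Y(v, z) = v - 18*z + v*z (Y(v, z) = (v*z - 18*z) + v = (-18*z + v*z) + v = v - 18*z + v*z)
(-27450 + 22495)/(Y(-181, o) - 22468) = (-27450 + 22495)/((-181 - 18*164 - 181*164) - 22468) = -4955/((-181 - 2952 - 29684) - 22468) = -4955/(-32817 - 22468) = -4955/(-55285) = -4955*(-1/55285) = 991/11057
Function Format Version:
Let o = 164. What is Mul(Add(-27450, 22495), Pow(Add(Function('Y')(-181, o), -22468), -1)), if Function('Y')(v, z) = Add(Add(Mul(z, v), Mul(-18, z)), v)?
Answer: Rational(991, 11057) ≈ 0.089626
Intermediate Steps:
Function('Y')(v, z) = Add(v, Mul(-18, z), Mul(v, z)) (Function('Y')(v, z) = Add(Add(Mul(v, z), Mul(-18, z)), v) = Add(Add(Mul(-18, z), Mul(v, z)), v) = Add(v, Mul(-18, z), Mul(v, z)))
Mul(Add(-27450, 22495), Pow(Add(Function('Y')(-181, o), -22468), -1)) = Mul(Add(-27450, 22495), Pow(Add(Add(-181, Mul(-18, 164), Mul(-181, 164)), -22468), -1)) = Mul(-4955, Pow(Add(Add(-181, -2952, -29684), -22468), -1)) = Mul(-4955, Pow(Add(-32817, -22468), -1)) = Mul(-4955, Pow(-55285, -1)) = Mul(-4955, Rational(-1, 55285)) = Rational(991, 11057)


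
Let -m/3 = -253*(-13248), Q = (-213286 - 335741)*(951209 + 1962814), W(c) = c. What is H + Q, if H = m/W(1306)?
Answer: -1044719885598129/653 ≈ -1.5999e+12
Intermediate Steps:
Q = -1599877305621 (Q = -549027*2914023 = -1599877305621)
m = -10055232 (m = -(-759)*(-13248) = -3*3351744 = -10055232)
H = -5027616/653 (H = -10055232/1306 = -10055232*1/1306 = -5027616/653 ≈ -7699.3)
H + Q = -5027616/653 - 1599877305621 = -1044719885598129/653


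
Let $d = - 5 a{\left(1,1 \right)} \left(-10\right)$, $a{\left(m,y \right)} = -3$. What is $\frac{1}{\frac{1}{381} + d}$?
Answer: $- \frac{381}{57149} \approx -0.0066668$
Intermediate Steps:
$d = -150$ ($d = \left(-5\right) \left(-3\right) \left(-10\right) = 15 \left(-10\right) = -150$)
$\frac{1}{\frac{1}{381} + d} = \frac{1}{\frac{1}{381} - 150} = \frac{1}{- \frac{57149}{381}} = - \frac{381}{57149}$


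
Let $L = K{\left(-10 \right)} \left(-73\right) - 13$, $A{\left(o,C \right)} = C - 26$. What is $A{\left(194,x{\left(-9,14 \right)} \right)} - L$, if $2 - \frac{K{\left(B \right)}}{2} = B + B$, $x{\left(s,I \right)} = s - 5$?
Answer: $3185$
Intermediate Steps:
$x{\left(s,I \right)} = -5 + s$
$A{\left(o,C \right)} = -26 + C$
$K{\left(B \right)} = 4 - 4 B$ ($K{\left(B \right)} = 4 - 2 \left(B + B\right) = 4 - 2 \cdot 2 B = 4 - 4 B$)
$L = -3225$ ($L = \left(4 - -40\right) \left(-73\right) - 13 = \left(4 + 40\right) \left(-73\right) - 13 = 44 \left(-73\right) - 13 = -3212 - 13 = -3225$)
$A{\left(194,x{\left(-9,14 \right)} \right)} - L = \left(-26 - 14\right) - -3225 = \left(-26 - 14\right) + 3225 = -40 + 3225 = 3185$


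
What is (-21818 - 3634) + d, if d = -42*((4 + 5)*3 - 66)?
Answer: -23814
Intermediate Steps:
d = 1638 (d = -42*(9*3 - 66) = -42*(27 - 66) = -42*(-39) = 1638)
(-21818 - 3634) + d = (-21818 - 3634) + 1638 = -25452 + 1638 = -23814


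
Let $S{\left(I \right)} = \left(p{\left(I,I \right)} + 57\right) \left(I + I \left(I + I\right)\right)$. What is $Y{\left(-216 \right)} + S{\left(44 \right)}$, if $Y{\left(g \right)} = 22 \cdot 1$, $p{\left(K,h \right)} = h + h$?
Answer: $567842$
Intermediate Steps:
$p{\left(K,h \right)} = 2 h$
$Y{\left(g \right)} = 22$
$S{\left(I \right)} = \left(57 + 2 I\right) \left(I + 2 I^{2}\right)$ ($S{\left(I \right)} = \left(2 I + 57\right) \left(I + I \left(I + I\right)\right) = \left(57 + 2 I\right) \left(I + I 2 I\right) = \left(57 + 2 I\right) \left(I + 2 I^{2}\right)$)
$Y{\left(-216 \right)} + S{\left(44 \right)} = 22 + 44 \left(57 + 4 \cdot 44^{2} + 116 \cdot 44\right) = 22 + 44 \left(57 + 4 \cdot 1936 + 5104\right) = 22 + 44 \left(57 + 7744 + 5104\right) = 22 + 44 \cdot 12905 = 22 + 567820 = 567842$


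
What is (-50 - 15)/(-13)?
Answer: 5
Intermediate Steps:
(-50 - 15)/(-13) = -65*(-1/13) = 5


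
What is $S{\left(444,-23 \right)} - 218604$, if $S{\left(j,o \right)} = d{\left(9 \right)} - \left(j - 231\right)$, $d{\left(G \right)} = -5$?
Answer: $-218822$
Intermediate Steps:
$S{\left(j,o \right)} = 226 - j$ ($S{\left(j,o \right)} = -5 - \left(j - 231\right) = -5 - \left(-231 + j\right) = 226 - j$)
$S{\left(444,-23 \right)} - 218604 = \left(226 - 444\right) - 218604 = -218 - 218604 = -218822$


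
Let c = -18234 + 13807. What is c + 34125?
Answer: 29698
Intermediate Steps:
c = -4427
c + 34125 = -4427 + 34125 = 29698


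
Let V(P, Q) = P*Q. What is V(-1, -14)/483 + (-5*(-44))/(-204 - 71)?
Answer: -266/345 ≈ -0.77101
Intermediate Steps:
V(-1, -14)/483 + (-5*(-44))/(-204 - 71) = -1*(-14)/483 + (-5*(-44))/(-204 - 71) = 14*(1/483) + 220/(-275) = 2/69 + 220*(-1/275) = 2/69 - ⅘ = -266/345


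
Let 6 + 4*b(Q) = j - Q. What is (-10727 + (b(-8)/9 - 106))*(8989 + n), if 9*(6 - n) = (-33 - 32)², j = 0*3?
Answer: -7480906445/81 ≈ -9.2357e+7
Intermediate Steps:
j = 0
b(Q) = -3/2 - Q/4 (b(Q) = -3/2 + (0 - Q)/4 = -3/2 + (-Q)/4 = -3/2 - Q/4)
n = -4171/9 (n = 6 - (-33 - 32)²/9 = 6 - ⅑*(-65)² = 6 - ⅑*4225 = 6 - 4225/9 = -4171/9 ≈ -463.44)
(-10727 + (b(-8)/9 - 106))*(8989 + n) = (-10727 + ((-3/2 - ¼*(-8))/9 - 106))*(8989 - 4171/9) = (-10727 + ((-3/2 + 2)/9 - 106))*(76730/9) = (-10727 + ((⅑)*(½) - 106))*(76730/9) = (-10727 + (1/18 - 106))*(76730/9) = (-10727 - 1907/18)*(76730/9) = -194993/18*76730/9 = -7480906445/81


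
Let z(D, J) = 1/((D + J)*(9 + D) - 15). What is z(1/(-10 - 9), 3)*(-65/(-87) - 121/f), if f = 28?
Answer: -3143227/9999780 ≈ -0.31433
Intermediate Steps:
z(D, J) = 1/(-15 + (9 + D)*(D + J)) (z(D, J) = 1/((9 + D)*(D + J) - 15) = 1/(-15 + (9 + D)*(D + J)))
z(1/(-10 - 9), 3)*(-65/(-87) - 121/f) = (-65/(-87) - 121/28)/(-15 + (1/(-10 - 9))**2 + 9/(-10 - 9) + 9*3 + 3/(-10 - 9)) = (-65*(-1/87) - 121*1/28)/(-15 + (1/(-19))**2 + 9/(-19) + 27 + 3/(-19)) = (65/87 - 121/28)/(-15 + (-1/19)**2 + 9*(-1/19) + 27 - 1/19*3) = -8707/2436/(-15 + 1/361 - 9/19 + 27 - 3/19) = -8707/2436/(4105/361) = (361/4105)*(-8707/2436) = -3143227/9999780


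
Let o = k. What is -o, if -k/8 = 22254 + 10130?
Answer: 259072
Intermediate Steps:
k = -259072 (k = -8*(22254 + 10130) = -8*32384 = -259072)
o = -259072
-o = -1*(-259072) = 259072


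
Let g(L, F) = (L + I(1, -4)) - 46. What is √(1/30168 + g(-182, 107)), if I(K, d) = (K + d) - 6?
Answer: I*√5991544970/5028 ≈ 15.395*I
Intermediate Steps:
I(K, d) = -6 + K + d
g(L, F) = -55 + L (g(L, F) = (L + (-6 + 1 - 4)) - 46 = (L - 9) - 46 = (-9 + L) - 46 = -55 + L)
√(1/30168 + g(-182, 107)) = √(1/30168 + (-55 - 182)) = √(1/30168 - 237) = √(-7149815/30168) = I*√5991544970/5028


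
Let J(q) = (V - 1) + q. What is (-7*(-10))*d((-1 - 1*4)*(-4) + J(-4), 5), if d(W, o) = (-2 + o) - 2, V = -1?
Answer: 70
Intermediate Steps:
J(q) = -2 + q (J(q) = (-1 - 1) + q = -2 + q)
d(W, o) = -4 + o
(-7*(-10))*d((-1 - 1*4)*(-4) + J(-4), 5) = (-7*(-10))*(-4 + 5) = 70*1 = 70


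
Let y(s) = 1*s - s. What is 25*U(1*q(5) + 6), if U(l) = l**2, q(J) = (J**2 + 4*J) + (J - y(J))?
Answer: 78400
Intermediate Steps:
y(s) = 0 (y(s) = s - s = 0)
q(J) = J**2 + 5*J (q(J) = (J**2 + 4*J) + (J - 1*0) = (J**2 + 4*J) + (J + 0) = (J**2 + 4*J) + J = J**2 + 5*J)
25*U(1*q(5) + 6) = 25*(1*(5*(5 + 5)) + 6)**2 = 25*(1*(5*10) + 6)**2 = 25*(1*50 + 6)**2 = 25*(50 + 6)**2 = 25*56**2 = 25*3136 = 78400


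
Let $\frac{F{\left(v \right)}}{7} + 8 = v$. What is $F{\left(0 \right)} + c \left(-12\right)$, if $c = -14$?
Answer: $112$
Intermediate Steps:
$F{\left(v \right)} = -56 + 7 v$
$F{\left(0 \right)} + c \left(-12\right) = \left(-56 + 7 \cdot 0\right) - -168 = \left(-56 + 0\right) + 168 = -56 + 168 = 112$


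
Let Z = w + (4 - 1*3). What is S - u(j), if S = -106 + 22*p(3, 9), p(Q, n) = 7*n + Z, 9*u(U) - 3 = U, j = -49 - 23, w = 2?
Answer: 4061/3 ≈ 1353.7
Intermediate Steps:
Z = 3 (Z = 2 + (4 - 1*3) = 2 + (4 - 3) = 2 + 1 = 3)
j = -72
u(U) = ⅓ + U/9
p(Q, n) = 3 + 7*n (p(Q, n) = 7*n + 3 = 3 + 7*n)
S = 1346 (S = -106 + 22*(3 + 7*9) = -106 + 22*(3 + 63) = -106 + 22*66 = -106 + 1452 = 1346)
S - u(j) = 1346 - (⅓ + (⅑)*(-72)) = 1346 - (⅓ - 8) = 1346 - 1*(-23/3) = 1346 + 23/3 = 4061/3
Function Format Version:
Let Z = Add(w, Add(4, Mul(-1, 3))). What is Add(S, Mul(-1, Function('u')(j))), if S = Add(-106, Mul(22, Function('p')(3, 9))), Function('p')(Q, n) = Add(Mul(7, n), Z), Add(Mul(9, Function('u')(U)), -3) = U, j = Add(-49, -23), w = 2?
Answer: Rational(4061, 3) ≈ 1353.7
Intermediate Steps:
Z = 3 (Z = Add(2, Add(4, Mul(-1, 3))) = Add(2, Add(4, -3)) = Add(2, 1) = 3)
j = -72
Function('u')(U) = Add(Rational(1, 3), Mul(Rational(1, 9), U))
Function('p')(Q, n) = Add(3, Mul(7, n)) (Function('p')(Q, n) = Add(Mul(7, n), 3) = Add(3, Mul(7, n)))
S = 1346 (S = Add(-106, Mul(22, Add(3, Mul(7, 9)))) = Add(-106, Mul(22, Add(3, 63))) = Add(-106, Mul(22, 66)) = Add(-106, 1452) = 1346)
Add(S, Mul(-1, Function('u')(j))) = Add(1346, Mul(-1, Add(Rational(1, 3), Mul(Rational(1, 9), -72)))) = Add(1346, Mul(-1, Add(Rational(1, 3), -8))) = Add(1346, Mul(-1, Rational(-23, 3))) = Add(1346, Rational(23, 3)) = Rational(4061, 3)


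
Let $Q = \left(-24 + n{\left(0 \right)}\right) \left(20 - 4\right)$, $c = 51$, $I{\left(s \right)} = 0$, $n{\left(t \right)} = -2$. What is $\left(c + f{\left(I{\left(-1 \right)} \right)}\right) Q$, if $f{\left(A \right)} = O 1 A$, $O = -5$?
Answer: $-21216$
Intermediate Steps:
$Q = -416$ ($Q = \left(-24 - 2\right) \left(20 - 4\right) = \left(-26\right) 16 = -416$)
$f{\left(A \right)} = - 5 A$ ($f{\left(A \right)} = \left(-5\right) 1 A = - 5 A$)
$\left(c + f{\left(I{\left(-1 \right)} \right)}\right) Q = \left(51 - 0\right) \left(-416\right) = \left(51 + 0\right) \left(-416\right) = 51 \left(-416\right) = -21216$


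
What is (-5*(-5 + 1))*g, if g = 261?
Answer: 5220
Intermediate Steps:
(-5*(-5 + 1))*g = -5*(-5 + 1)*261 = -5*(-4)*261 = 20*261 = 5220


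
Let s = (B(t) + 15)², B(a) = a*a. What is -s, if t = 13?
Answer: -33856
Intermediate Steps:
B(a) = a²
s = 33856 (s = (13² + 15)² = (169 + 15)² = 184² = 33856)
-s = -1*33856 = -33856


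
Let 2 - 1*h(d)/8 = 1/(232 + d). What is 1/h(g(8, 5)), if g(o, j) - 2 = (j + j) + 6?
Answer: 125/1996 ≈ 0.062625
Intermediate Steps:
g(o, j) = 8 + 2*j (g(o, j) = 2 + ((j + j) + 6) = 2 + (2*j + 6) = 2 + (6 + 2*j) = 8 + 2*j)
h(d) = 16 - 8/(232 + d)
1/h(g(8, 5)) = 1/(8*(463 + 2*(8 + 2*5))/(232 + (8 + 2*5))) = 1/(8*(463 + 2*(8 + 10))/(232 + (8 + 10))) = 1/(8*(463 + 2*18)/(232 + 18)) = 1/(8*(463 + 36)/250) = 1/(8*(1/250)*499) = 1/(1996/125) = 125/1996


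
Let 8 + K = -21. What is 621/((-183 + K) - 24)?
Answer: -621/236 ≈ -2.6314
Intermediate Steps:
K = -29 (K = -8 - 21 = -29)
621/((-183 + K) - 24) = 621/((-183 - 29) - 24) = 621/(-212 - 24) = 621/(-236) = 621*(-1/236) = -621/236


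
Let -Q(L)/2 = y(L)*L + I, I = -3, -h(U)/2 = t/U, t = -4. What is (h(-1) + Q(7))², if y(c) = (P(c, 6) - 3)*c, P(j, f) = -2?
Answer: 238144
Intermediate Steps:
h(U) = 8/U (h(U) = -(-8)/U = 8/U)
y(c) = -5*c (y(c) = (-2 - 3)*c = -5*c)
Q(L) = 6 + 10*L² (Q(L) = -2*((-5*L)*L - 3) = -2*(-5*L² - 3) = -2*(-3 - 5*L²) = 6 + 10*L²)
(h(-1) + Q(7))² = (8/(-1) + (6 + 10*7²))² = (8*(-1) + (6 + 10*49))² = (-8 + (6 + 490))² = (-8 + 496)² = 488² = 238144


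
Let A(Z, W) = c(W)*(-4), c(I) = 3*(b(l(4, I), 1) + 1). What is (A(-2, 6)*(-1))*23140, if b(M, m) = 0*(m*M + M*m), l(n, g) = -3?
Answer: 277680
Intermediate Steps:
b(M, m) = 0 (b(M, m) = 0*(M*m + M*m) = 0*(2*M*m) = 0)
c(I) = 3 (c(I) = 3*(0 + 1) = 3*1 = 3)
A(Z, W) = -12 (A(Z, W) = 3*(-4) = -12)
(A(-2, 6)*(-1))*23140 = -12*(-1)*23140 = 12*23140 = 277680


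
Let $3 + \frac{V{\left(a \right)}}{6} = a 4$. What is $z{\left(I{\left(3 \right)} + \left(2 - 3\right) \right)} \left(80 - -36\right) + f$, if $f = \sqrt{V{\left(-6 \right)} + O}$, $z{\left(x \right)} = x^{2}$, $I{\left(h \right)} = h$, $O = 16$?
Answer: $464 + i \sqrt{146} \approx 464.0 + 12.083 i$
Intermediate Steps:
$V{\left(a \right)} = -18 + 24 a$ ($V{\left(a \right)} = -18 + 6 a 4 = -18 + 6 \cdot 4 a = -18 + 24 a$)
$f = i \sqrt{146}$ ($f = \sqrt{\left(-18 + 24 \left(-6\right)\right) + 16} = \sqrt{\left(-18 - 144\right) + 16} = \sqrt{-162 + 16} = \sqrt{-146} = i \sqrt{146} \approx 12.083 i$)
$z{\left(I{\left(3 \right)} + \left(2 - 3\right) \right)} \left(80 - -36\right) + f = \left(3 + \left(2 - 3\right)\right)^{2} \left(80 - -36\right) + i \sqrt{146} = \left(3 - 1\right)^{2} \left(80 + 36\right) + i \sqrt{146} = 2^{2} \cdot 116 + i \sqrt{146} = 4 \cdot 116 + i \sqrt{146} = 464 + i \sqrt{146}$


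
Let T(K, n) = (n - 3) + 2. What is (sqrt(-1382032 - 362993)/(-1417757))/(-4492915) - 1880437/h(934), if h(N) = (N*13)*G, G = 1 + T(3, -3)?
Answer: 144649/2802 + I*sqrt(69801)/1273972338331 ≈ 51.623 + 2.0738e-10*I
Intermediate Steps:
T(K, n) = -1 + n (T(K, n) = (-3 + n) + 2 = -1 + n)
G = -3 (G = 1 + (-1 - 3) = 1 - 4 = -3)
h(N) = -39*N (h(N) = (N*13)*(-3) = (13*N)*(-3) = -39*N)
(sqrt(-1382032 - 362993)/(-1417757))/(-4492915) - 1880437/h(934) = (sqrt(-1382032 - 362993)/(-1417757))/(-4492915) - 1880437/((-39*934)) = (sqrt(-1745025)*(-1/1417757))*(-1/4492915) - 1880437/(-36426) = ((5*I*sqrt(69801))*(-1/1417757))*(-1/4492915) - 1880437*(-1/36426) = -5*I*sqrt(69801)/1417757*(-1/4492915) + 144649/2802 = I*sqrt(69801)/1273972338331 + 144649/2802 = 144649/2802 + I*sqrt(69801)/1273972338331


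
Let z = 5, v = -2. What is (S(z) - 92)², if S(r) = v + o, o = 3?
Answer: 8281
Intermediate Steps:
S(r) = 1 (S(r) = -2 + 3 = 1)
(S(z) - 92)² = (1 - 92)² = (-91)² = 8281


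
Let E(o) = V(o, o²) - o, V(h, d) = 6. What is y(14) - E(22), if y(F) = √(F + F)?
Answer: 16 + 2*√7 ≈ 21.292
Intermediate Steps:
E(o) = 6 - o
y(F) = √2*√F (y(F) = √(2*F) = √2*√F)
y(14) - E(22) = √2*√14 - (6 - 1*22) = 2*√7 - (6 - 22) = 2*√7 - 1*(-16) = 2*√7 + 16 = 16 + 2*√7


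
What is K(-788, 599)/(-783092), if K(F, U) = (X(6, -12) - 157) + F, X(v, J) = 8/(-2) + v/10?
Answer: 2371/1957730 ≈ 0.0012111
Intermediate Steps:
X(v, J) = -4 + v/10 (X(v, J) = 8*(-½) + v*(⅒) = -4 + v/10)
K(F, U) = -802/5 + F (K(F, U) = ((-4 + (⅒)*6) - 157) + F = ((-4 + ⅗) - 157) + F = (-17/5 - 157) + F = -802/5 + F)
K(-788, 599)/(-783092) = (-802/5 - 788)/(-783092) = -4742/5*(-1/783092) = 2371/1957730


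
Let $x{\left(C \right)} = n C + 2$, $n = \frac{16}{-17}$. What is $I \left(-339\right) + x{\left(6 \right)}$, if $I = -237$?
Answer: $\frac{1365769}{17} \approx 80339.0$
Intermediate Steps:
$n = - \frac{16}{17}$ ($n = 16 \left(- \frac{1}{17}\right) = - \frac{16}{17} \approx -0.94118$)
$x{\left(C \right)} = 2 - \frac{16 C}{17}$ ($x{\left(C \right)} = - \frac{16 C}{17} + 2 = 2 - \frac{16 C}{17}$)
$I \left(-339\right) + x{\left(6 \right)} = \left(-237\right) \left(-339\right) + \left(2 - \frac{96}{17}\right) = 80343 + \left(2 - \frac{96}{17}\right) = 80343 - \frac{62}{17} = \frac{1365769}{17}$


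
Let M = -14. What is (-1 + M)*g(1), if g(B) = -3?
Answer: 45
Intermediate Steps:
(-1 + M)*g(1) = (-1 - 14)*(-3) = -15*(-3) = 45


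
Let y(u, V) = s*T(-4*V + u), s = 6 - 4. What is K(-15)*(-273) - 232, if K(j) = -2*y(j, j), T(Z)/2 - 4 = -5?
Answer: -2416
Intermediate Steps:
s = 2
T(Z) = -2 (T(Z) = 8 + 2*(-5) = 8 - 10 = -2)
y(u, V) = -4 (y(u, V) = 2*(-2) = -4)
K(j) = 8 (K(j) = -2*(-4) = 8)
K(-15)*(-273) - 232 = 8*(-273) - 232 = -2184 - 232 = -2416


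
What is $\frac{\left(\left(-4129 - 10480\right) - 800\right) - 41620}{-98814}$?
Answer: $\frac{57029}{98814} \approx 0.57714$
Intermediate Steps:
$\frac{\left(\left(-4129 - 10480\right) - 800\right) - 41620}{-98814} = \left(\left(-14609 - 800\right) - 41620\right) \left(- \frac{1}{98814}\right) = \left(-15409 - 41620\right) \left(- \frac{1}{98814}\right) = \left(-57029\right) \left(- \frac{1}{98814}\right) = \frac{57029}{98814}$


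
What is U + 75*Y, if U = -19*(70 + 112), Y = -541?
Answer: -44033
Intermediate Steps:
U = -3458 (U = -19*182 = -3458)
U + 75*Y = -3458 + 75*(-541) = -3458 - 40575 = -44033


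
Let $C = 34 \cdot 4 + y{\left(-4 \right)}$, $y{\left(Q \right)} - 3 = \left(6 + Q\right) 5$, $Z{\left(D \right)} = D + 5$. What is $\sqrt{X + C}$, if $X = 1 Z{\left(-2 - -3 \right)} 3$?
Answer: $\sqrt{167} \approx 12.923$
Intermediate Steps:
$Z{\left(D \right)} = 5 + D$
$X = 18$ ($X = 1 \left(5 - -1\right) 3 = 1 \left(5 + \left(-2 + 3\right)\right) 3 = 1 \left(5 + 1\right) 3 = 1 \cdot 6 \cdot 3 = 6 \cdot 3 = 18$)
$y{\left(Q \right)} = 33 + 5 Q$ ($y{\left(Q \right)} = 3 + \left(6 + Q\right) 5 = 3 + \left(30 + 5 Q\right) = 33 + 5 Q$)
$C = 149$ ($C = 34 \cdot 4 + \left(33 + 5 \left(-4\right)\right) = 136 + \left(33 - 20\right) = 136 + 13 = 149$)
$\sqrt{X + C} = \sqrt{18 + 149} = \sqrt{167}$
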